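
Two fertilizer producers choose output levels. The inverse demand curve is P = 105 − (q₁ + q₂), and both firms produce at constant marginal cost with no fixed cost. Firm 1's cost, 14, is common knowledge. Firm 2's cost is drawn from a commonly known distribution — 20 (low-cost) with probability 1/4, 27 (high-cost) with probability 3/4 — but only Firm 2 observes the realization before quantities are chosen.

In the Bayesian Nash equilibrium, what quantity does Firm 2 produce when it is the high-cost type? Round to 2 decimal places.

Each type of Firm 2 best-responds to q₁; Firm 1 best-responds to the expected q₂ over Firm 2's types.
Firm 2 with cost c maximizes (105 − (q₁+q₂) − c)·q₂, giving q₂(c) = (105 − c − q₁)/2.
E[c₂] = 1/4·20 + 3/4·27 = 25.25
Firm 1's FOC against E[q₂] yields q₁ = (105 − 2·14 + E[c₂])/3 = (105 − 28 + 25.25)/3 = 34.0833.
q₂(high-cost) = (105 − 27 − 34.0833)/2 = 21.9583.

21.96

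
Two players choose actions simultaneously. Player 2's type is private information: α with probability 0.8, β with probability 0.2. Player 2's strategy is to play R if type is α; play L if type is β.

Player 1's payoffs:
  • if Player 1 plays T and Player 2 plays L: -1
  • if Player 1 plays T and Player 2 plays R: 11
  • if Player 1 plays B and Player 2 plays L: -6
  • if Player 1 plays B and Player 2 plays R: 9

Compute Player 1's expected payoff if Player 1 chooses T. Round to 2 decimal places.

8.60

Take the expectation over Player 2's type, weighting each type's action by its prior probability.
E[T] = 0.8·11 + 0.2·(-1) = 8.8 + (-0.2) = 8.6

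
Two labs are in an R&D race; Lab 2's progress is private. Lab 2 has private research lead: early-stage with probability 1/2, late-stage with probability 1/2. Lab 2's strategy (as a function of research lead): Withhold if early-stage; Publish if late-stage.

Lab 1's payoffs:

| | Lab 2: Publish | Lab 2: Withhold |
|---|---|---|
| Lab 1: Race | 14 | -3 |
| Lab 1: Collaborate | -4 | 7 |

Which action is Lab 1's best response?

E[Race] = 1/2·(-3) + 1/2·(14) = 11/2
E[Collaborate] = 1/2·(7) + 1/2·(-4) = 3/2
Best response: Race (11/2 is the largest).

Race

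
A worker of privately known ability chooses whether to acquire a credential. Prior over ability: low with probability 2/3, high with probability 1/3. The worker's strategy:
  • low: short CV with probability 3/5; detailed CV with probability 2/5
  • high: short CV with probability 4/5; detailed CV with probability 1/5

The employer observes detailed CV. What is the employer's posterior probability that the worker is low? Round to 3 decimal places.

0.800

Apply Bayes' rule using the sender's strategy as the likelihood.
P(detailed CV) = (2/3)·(2/5) + (1/3)·(1/5) = 1/3
P(low | detailed CV) = ((2/3)·(2/5)) / (1/3) = (4/15) / (1/3) = 4/5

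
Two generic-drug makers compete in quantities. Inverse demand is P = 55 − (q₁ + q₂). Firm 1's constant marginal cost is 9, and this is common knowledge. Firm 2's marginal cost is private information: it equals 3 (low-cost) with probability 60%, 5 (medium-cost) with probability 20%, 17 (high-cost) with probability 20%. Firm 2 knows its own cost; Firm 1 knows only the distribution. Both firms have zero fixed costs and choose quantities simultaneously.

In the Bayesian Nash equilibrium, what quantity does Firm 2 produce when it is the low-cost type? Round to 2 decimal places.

18.80

Type-c best response for Firm 2: q₂(c) = (55 − c)/2 − q₁/2.
Firm 1 maximizes expected profit; its first-order condition is 55 − 2q₁ − E[q₂] − 9 = 0.
Substituting E[q₂] and solving: E[c₂] = 6.2, so q₁ = (55 − 2·9 + 6.2)/3 = 14.4.
q₂(low-cost) = (55 − 3 − 14.4)/2 = 18.8.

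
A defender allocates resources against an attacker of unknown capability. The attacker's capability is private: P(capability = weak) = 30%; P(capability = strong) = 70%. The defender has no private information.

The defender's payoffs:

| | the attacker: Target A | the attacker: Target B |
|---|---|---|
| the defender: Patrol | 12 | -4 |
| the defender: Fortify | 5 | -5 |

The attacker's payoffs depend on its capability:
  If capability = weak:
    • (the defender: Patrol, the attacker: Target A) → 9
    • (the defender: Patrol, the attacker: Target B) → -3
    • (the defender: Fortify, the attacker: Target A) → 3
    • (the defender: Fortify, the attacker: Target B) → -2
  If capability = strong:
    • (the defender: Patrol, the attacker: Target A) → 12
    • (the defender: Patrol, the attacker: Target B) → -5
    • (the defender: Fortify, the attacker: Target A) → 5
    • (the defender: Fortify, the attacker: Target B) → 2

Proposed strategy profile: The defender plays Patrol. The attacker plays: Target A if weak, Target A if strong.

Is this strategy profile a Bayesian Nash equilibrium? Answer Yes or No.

Yes

The defender plays Patrol: E[Patrol] = 0.3·(12) + 0.7·(12) = 12; E[Fortify] = 5. Best-responding. ✓
The attacker (capability weak), facing Patrol: Target A gives 9, Target B gives -3. Proposed Target A is best. ✓
The attacker (capability strong), facing Patrol: Target A gives 12, Target B gives -5. Proposed Target A is best. ✓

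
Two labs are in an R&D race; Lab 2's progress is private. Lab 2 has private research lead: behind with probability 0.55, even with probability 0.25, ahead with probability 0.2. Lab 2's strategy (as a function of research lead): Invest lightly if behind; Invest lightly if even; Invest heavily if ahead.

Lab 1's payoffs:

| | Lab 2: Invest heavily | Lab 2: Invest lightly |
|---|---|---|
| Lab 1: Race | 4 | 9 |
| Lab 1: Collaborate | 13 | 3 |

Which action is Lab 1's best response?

E[Race] = 0.55·(9) + 0.25·(9) + 0.2·(4) = 8
E[Collaborate] = 0.55·(3) + 0.25·(3) + 0.2·(13) = 5
Best response: Race (8 is the largest).

Race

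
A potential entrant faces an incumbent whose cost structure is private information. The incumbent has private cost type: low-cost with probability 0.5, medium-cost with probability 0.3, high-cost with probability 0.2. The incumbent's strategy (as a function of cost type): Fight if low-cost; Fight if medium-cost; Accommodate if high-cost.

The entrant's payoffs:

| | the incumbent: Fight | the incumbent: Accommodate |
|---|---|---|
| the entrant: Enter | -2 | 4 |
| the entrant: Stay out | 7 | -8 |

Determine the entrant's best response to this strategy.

Stay out

E[Enter] = 0.5·(-2) + 0.3·(-2) + 0.2·(4) = -0.8
E[Stay out] = 0.5·(7) + 0.3·(7) + 0.2·(-8) = 4
Best response: Stay out (4 is the largest).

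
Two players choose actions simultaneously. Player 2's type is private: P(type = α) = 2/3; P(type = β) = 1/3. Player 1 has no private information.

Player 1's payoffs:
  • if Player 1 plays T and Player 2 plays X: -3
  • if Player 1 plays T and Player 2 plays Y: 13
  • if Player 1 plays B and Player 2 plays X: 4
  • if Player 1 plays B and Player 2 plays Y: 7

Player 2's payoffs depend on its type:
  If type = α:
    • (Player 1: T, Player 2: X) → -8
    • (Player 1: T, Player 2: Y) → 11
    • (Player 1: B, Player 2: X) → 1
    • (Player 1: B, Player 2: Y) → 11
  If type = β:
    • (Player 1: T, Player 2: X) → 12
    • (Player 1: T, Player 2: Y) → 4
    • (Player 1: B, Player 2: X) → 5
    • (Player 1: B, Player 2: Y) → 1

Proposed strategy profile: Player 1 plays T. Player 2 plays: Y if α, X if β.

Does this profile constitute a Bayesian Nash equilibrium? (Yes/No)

Yes

Player 1 plays T: E[T] = 2/3·(13) + 1/3·(-3) = 23/3; E[B] = 6. Best-responding. ✓
Player 2 (type α), facing T: X gives -8, Y gives 11. Proposed Y is best. ✓
Player 2 (type β), facing T: X gives 12, Y gives 4. Proposed X is best. ✓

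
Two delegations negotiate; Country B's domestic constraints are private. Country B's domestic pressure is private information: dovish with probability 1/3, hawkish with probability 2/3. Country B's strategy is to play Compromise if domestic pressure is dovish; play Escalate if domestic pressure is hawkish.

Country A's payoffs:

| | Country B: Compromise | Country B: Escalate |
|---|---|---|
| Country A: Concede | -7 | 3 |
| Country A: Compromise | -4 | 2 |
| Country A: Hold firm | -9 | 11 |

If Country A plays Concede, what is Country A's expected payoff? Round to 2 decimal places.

-0.33

Take the expectation over Country B's domestic pressure, weighting each type's action by its prior probability.
E[Concede] = 1/3·(-7) + 2/3·3 = (-7/3) + 2 = -1/3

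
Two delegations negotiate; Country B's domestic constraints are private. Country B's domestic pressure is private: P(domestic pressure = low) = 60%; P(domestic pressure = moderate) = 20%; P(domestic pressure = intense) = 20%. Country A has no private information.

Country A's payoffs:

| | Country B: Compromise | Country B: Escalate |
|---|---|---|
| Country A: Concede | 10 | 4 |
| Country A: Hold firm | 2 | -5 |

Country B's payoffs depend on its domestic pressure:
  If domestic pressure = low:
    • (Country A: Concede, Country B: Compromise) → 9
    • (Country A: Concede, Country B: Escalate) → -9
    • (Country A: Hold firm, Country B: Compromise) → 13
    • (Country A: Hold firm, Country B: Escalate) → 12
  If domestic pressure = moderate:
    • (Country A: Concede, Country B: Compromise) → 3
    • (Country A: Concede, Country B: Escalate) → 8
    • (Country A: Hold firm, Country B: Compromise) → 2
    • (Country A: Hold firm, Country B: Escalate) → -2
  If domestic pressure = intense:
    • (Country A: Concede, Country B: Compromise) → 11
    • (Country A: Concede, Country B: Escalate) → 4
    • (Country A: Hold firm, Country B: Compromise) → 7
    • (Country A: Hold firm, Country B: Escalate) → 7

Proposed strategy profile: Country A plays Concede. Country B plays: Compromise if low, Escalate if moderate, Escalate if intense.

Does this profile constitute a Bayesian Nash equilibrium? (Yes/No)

No

A profile is a BNE iff every type of every player is best-responding given beliefs about the other side.
Country A plays Concede: E[Concede] = 0.6·(10) + 0.2·(4) + 0.2·(4) = 7.6; E[Hold firm] = -0.8. Best-responding. ✓
Country B (domestic pressure low), facing Concede: Compromise gives 9, Escalate gives -9. Proposed Compromise is best. ✓
Country B (domestic pressure moderate), facing Concede: Compromise gives 3, Escalate gives 8. Proposed Escalate is best. ✓
Country B (domestic pressure intense), facing Concede: Compromise gives 11, Escalate gives 4. Proposed Escalate is not best — profitable deviation exists. ✗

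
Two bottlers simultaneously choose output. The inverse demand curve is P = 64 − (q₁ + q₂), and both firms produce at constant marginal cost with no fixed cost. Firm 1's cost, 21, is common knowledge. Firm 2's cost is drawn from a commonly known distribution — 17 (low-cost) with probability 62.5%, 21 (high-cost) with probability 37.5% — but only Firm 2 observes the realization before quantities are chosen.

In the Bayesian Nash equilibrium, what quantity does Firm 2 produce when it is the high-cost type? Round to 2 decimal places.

14.75

Each type of Firm 2 best-responds to q₁; Firm 1 best-responds to the expected q₂ over Firm 2's types.
Firm 2 with cost c maximizes (64 − (q₁+q₂) − c)·q₂, giving q₂(c) = (64 − c − q₁)/2.
E[c₂] = 0.625·17 + 0.375·21 = 18.5
Firm 1's FOC against E[q₂] yields q₁ = (64 − 2·21 + E[c₂])/3 = (64 − 42 + 18.5)/3 = 13.5.
q₂(high-cost) = (64 − 21 − 13.5)/2 = 14.75.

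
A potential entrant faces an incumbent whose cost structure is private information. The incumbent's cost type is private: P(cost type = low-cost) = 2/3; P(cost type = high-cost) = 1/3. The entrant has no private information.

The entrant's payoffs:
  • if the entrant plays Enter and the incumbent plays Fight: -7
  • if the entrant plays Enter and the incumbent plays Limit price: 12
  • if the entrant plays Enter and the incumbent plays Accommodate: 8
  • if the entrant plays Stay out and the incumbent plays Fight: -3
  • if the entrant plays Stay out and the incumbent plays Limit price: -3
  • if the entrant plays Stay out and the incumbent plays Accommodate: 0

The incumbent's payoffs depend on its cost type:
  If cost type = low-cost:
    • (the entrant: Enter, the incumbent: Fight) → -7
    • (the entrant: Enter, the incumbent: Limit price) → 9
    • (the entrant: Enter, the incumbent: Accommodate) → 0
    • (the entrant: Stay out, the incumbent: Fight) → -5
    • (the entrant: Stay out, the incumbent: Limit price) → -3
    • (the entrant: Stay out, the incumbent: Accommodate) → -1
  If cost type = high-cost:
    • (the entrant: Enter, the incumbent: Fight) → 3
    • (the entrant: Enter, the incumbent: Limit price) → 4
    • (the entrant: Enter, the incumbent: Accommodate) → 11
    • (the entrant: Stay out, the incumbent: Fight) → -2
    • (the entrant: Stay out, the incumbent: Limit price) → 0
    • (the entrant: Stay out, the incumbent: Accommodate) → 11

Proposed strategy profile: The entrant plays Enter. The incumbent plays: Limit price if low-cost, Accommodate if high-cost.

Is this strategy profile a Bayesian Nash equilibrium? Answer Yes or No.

The entrant plays Enter: E[Enter] = 2/3·(12) + 1/3·(8) = 32/3; E[Stay out] = -2. Best-responding. ✓
The incumbent (cost type low-cost), facing Enter: Fight gives -7, Limit price gives 9, Accommodate gives 0. Proposed Limit price is best. ✓
The incumbent (cost type high-cost), facing Enter: Fight gives 3, Limit price gives 4, Accommodate gives 11. Proposed Accommodate is best. ✓

Yes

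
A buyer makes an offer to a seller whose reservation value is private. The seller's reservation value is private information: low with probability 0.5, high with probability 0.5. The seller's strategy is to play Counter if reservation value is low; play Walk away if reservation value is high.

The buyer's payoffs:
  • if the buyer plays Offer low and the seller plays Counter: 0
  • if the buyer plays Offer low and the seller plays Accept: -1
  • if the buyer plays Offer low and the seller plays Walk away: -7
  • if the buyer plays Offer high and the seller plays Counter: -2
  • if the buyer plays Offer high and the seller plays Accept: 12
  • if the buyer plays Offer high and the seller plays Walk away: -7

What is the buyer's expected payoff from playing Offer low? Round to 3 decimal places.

E[Offer low] = 0.5·0 + 0.5·(-7) = 0 + (-3.5) = -3.5

-3.500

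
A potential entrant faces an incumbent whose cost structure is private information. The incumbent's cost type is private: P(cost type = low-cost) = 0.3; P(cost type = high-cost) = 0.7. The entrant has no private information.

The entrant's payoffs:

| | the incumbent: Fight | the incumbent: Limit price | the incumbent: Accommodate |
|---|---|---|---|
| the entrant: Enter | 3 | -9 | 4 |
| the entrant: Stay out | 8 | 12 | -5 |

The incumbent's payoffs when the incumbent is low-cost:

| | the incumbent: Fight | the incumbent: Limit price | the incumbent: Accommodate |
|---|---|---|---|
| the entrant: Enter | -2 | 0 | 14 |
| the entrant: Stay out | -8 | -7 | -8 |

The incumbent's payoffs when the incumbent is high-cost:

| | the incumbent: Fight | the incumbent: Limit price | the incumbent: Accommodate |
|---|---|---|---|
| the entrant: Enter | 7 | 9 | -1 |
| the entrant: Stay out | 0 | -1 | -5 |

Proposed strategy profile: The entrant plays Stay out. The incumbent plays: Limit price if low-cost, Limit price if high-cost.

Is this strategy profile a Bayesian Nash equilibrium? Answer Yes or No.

The entrant plays Stay out: E[Stay out] = 0.3·(12) + 0.7·(12) = 12; E[Enter] = -9. Best-responding. ✓
The incumbent (cost type low-cost), facing Stay out: Fight gives -8, Limit price gives -7, Accommodate gives -8. Proposed Limit price is best. ✓
The incumbent (cost type high-cost), facing Stay out: Fight gives 0, Limit price gives -1, Accommodate gives -5. Proposed Limit price is not best — profitable deviation exists. ✗

No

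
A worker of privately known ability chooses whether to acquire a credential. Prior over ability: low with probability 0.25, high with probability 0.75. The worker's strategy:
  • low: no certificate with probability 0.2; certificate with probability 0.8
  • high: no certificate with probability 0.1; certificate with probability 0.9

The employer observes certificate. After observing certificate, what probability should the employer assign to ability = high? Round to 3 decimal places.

0.771

Apply Bayes' rule using the sender's strategy as the likelihood.
P(certificate) = 0.25·0.8 + 0.75·0.9 = 0.875
P(high | certificate) = (0.75·0.9) / 0.875 = 0.675 / 0.875 = 0.771429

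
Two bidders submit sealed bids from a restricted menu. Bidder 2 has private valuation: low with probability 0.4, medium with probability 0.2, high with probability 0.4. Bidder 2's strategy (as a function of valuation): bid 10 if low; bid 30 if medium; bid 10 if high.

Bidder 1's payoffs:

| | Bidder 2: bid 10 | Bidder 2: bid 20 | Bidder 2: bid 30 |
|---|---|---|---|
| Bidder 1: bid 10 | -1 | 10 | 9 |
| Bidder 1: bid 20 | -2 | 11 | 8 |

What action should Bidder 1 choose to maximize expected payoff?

E[bid 10] = 0.4·(-1) + 0.2·(9) + 0.4·(-1) = 1
E[bid 20] = 0.4·(-2) + 0.2·(8) + 0.4·(-2) = 0
Best response: bid 10 (1 is the largest).

bid 10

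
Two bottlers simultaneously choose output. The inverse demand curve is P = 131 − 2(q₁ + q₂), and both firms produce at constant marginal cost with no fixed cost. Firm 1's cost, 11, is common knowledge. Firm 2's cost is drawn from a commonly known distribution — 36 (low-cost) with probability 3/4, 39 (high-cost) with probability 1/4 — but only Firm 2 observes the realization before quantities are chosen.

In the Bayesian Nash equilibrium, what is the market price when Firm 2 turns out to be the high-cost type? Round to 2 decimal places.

60.71

Type-c best response for Firm 2: q₂(c) = (131 − c)/4 − q₁/2.
Firm 1 maximizes expected profit; its first-order condition is 131 − 4q₁ − 2E[q₂] − 11 = 0.
Substituting E[q₂] and solving: E[c₂] = 36.75, so q₁ = (131 − 2·11 + 36.75)/6 = 24.2917.
q₂(high-cost) = 10.8542, so P = 131 − 2·(24.2917 + 10.8542) = 60.7083.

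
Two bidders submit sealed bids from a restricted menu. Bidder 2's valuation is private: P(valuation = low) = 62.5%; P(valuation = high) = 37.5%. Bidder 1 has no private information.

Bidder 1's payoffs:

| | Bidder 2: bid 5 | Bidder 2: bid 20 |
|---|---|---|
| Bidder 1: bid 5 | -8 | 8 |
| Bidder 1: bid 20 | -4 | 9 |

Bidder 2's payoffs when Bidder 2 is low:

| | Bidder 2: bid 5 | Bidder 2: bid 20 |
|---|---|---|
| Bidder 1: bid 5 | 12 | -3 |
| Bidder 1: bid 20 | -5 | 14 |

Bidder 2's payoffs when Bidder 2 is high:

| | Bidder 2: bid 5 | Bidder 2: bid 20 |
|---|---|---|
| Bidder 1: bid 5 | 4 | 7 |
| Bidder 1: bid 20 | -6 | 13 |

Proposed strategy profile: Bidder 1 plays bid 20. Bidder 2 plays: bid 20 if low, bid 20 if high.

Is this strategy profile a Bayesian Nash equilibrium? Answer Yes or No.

Yes

A profile is a BNE iff every type of every player is best-responding given beliefs about the other side.
Bidder 1 plays bid 20: E[bid 20] = 0.625·(9) + 0.375·(9) = 9; E[bid 5] = 8. Best-responding. ✓
Bidder 2 (valuation low), facing bid 20: bid 5 gives -5, bid 20 gives 14. Proposed bid 20 is best. ✓
Bidder 2 (valuation high), facing bid 20: bid 5 gives -6, bid 20 gives 13. Proposed bid 20 is best. ✓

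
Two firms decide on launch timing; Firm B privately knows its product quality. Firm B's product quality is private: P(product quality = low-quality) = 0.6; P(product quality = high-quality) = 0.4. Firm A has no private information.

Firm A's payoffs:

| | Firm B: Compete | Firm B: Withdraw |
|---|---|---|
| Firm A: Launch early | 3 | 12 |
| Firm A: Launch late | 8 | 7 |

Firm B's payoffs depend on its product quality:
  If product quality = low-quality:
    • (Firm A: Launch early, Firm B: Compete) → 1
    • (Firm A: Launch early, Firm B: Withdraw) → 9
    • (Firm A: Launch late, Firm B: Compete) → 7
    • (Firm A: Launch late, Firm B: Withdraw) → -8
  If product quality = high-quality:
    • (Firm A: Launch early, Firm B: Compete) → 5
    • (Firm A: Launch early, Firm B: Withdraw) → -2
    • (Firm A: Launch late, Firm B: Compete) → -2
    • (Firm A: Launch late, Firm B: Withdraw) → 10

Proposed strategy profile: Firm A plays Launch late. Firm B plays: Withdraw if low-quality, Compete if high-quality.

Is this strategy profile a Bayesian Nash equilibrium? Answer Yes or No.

Firm A plays Launch late: E[Launch late] = 0.6·(7) + 0.4·(8) = 7.4; E[Launch early] = 8.4. Not best-responding. ✗
Firm B (product quality low-quality), facing Launch late: Compete gives 7, Withdraw gives -8. Proposed Withdraw is not best — profitable deviation exists. ✗
Firm B (product quality high-quality), facing Launch late: Compete gives -2, Withdraw gives 10. Proposed Compete is not best — profitable deviation exists. ✗

No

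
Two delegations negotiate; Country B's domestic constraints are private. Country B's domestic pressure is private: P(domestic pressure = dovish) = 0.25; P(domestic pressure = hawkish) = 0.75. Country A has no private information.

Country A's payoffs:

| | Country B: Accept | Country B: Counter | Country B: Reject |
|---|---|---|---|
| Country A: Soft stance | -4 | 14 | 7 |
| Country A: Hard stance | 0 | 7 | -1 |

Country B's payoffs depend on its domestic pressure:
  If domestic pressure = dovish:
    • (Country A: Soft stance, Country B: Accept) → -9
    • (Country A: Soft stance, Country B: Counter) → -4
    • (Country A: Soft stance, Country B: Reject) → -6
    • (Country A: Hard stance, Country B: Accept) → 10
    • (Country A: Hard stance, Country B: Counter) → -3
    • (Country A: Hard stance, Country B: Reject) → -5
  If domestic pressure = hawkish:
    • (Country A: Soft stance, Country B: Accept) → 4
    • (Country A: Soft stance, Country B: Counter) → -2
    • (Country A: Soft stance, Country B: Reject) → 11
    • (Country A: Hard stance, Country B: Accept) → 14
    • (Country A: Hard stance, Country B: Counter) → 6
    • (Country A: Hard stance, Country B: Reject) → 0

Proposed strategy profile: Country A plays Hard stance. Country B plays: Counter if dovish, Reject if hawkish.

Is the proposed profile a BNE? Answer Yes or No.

A profile is a BNE iff every type of every player is best-responding given beliefs about the other side.
Country A plays Hard stance: E[Hard stance] = 0.25·(7) + 0.75·(-1) = 1; E[Soft stance] = 8.75. Not best-responding. ✗
Country B (domestic pressure dovish), facing Hard stance: Accept gives 10, Counter gives -3, Reject gives -5. Proposed Counter is not best — profitable deviation exists. ✗
Country B (domestic pressure hawkish), facing Hard stance: Accept gives 14, Counter gives 6, Reject gives 0. Proposed Reject is not best — profitable deviation exists. ✗

No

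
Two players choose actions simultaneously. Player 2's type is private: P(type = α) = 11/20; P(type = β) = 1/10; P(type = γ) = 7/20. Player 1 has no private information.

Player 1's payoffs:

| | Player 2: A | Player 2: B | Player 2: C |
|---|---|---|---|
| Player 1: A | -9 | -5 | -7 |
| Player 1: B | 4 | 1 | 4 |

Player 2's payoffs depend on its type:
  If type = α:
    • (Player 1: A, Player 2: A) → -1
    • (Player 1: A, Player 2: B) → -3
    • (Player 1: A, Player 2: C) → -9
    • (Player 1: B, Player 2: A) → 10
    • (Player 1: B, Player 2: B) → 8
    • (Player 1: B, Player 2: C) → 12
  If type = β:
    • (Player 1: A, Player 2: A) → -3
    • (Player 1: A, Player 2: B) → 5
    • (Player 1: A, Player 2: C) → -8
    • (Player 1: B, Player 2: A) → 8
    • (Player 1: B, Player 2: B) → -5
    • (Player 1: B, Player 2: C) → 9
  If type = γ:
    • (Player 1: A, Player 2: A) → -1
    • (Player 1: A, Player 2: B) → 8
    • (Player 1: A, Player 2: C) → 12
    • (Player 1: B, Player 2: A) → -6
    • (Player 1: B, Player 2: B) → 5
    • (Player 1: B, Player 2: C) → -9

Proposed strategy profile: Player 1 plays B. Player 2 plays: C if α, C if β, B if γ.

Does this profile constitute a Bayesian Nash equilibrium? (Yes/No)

Yes

A profile is a BNE iff every type of every player is best-responding given beliefs about the other side.
Player 1 plays B: E[B] = 11/20·(4) + 1/10·(4) + 7/20·(1) = 59/20; E[A] = -63/10. Best-responding. ✓
Player 2 (type α), facing B: A gives 10, B gives 8, C gives 12. Proposed C is best. ✓
Player 2 (type β), facing B: A gives 8, B gives -5, C gives 9. Proposed C is best. ✓
Player 2 (type γ), facing B: A gives -6, B gives 5, C gives -9. Proposed B is best. ✓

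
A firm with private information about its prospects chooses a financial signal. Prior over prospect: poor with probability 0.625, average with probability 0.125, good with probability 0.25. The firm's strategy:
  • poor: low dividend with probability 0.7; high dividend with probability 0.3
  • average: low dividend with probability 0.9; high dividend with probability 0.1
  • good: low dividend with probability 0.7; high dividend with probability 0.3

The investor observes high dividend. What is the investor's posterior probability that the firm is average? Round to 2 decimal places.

0.05

P(high dividend) = 0.625·0.3 + 0.125·0.1 + 0.25·0.3 = 0.275
P(average | high dividend) = (0.125·0.1) / 0.275 = 0.0125 / 0.275 = 0.0454545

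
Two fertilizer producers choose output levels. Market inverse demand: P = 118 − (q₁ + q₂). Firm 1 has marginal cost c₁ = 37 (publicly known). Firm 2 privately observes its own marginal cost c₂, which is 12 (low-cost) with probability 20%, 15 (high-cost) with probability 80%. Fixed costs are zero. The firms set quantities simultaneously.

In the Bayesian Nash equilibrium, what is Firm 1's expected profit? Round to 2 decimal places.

Type-c best response for Firm 2: q₂(c) = (118 − c)/2 − q₁/2.
Firm 1 maximizes expected profit; its first-order condition is 118 − 2q₁ − E[q₂] − 37 = 0.
Substituting E[q₂] and solving: E[c₂] = 14.4, so q₁ = (118 − 2·37 + 14.4)/3 = 19.4667.
E[P] = 118 − (q₁ + E[q₂]) = 56.4667; Firm 1's expected profit = (E[P] − 37)·q₁ = (56.4667 − 37)·19.4667 = 378.951.

378.95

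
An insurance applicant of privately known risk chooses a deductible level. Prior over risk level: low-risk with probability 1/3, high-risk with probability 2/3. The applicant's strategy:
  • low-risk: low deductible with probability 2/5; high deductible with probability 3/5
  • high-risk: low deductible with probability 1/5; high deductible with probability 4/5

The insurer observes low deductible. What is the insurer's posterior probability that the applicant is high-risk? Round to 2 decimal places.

P(low deductible) = (1/3)·(2/5) + (2/3)·(1/5) = 4/15
P(high-risk | low deductible) = ((2/3)·(1/5)) / (4/15) = (2/15) / (4/15) = 1/2

0.50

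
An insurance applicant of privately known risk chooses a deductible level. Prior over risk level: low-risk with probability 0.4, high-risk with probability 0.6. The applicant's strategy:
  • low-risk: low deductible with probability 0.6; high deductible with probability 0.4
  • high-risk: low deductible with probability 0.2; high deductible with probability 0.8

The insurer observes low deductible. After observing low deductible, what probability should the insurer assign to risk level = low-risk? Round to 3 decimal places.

P(low deductible) = 0.4·0.6 + 0.6·0.2 = 0.36
P(low-risk | low deductible) = (0.4·0.6) / 0.36 = 0.24 / 0.36 = 0.666667

0.667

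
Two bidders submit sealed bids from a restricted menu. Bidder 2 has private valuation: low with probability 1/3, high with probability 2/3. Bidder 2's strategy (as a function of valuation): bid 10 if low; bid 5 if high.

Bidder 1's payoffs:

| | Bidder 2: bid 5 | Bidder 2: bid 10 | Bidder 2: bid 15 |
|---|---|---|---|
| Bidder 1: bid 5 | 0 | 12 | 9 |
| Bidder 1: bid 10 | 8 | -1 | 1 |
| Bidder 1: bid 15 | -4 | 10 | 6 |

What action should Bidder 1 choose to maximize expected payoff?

E[bid 5] = 1/3·(12) + 2/3·(0) = 4
E[bid 10] = 1/3·(-1) + 2/3·(8) = 5
E[bid 15] = 1/3·(10) + 2/3·(-4) = 2/3
Best response: bid 10 (5 is the largest).

bid 10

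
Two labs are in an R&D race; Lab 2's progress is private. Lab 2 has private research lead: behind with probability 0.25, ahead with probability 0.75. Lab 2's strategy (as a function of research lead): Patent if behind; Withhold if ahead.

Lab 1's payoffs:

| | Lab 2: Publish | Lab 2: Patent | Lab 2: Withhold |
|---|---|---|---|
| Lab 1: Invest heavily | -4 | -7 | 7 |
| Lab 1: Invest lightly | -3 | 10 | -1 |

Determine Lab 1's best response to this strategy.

Invest heavily

Compute Lab 1's expected payoff for each action, taking the expectation over Lab 2's type.
E[Invest heavily] = 0.25·(-7) + 0.75·(7) = 3.5
E[Invest lightly] = 0.25·(10) + 0.75·(-1) = 1.75
Best response: Invest heavily (3.5 is the largest).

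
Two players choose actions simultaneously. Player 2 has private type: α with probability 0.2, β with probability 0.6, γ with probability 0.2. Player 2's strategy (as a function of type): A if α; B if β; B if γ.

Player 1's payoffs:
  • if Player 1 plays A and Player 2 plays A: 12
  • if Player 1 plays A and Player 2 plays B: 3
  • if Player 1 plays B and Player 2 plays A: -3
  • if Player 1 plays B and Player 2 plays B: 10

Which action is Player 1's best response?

B

E[A] = 0.2·(12) + 0.6·(3) + 0.2·(3) = 4.8
E[B] = 0.2·(-3) + 0.6·(10) + 0.2·(10) = 7.4
Best response: B (7.4 is the largest).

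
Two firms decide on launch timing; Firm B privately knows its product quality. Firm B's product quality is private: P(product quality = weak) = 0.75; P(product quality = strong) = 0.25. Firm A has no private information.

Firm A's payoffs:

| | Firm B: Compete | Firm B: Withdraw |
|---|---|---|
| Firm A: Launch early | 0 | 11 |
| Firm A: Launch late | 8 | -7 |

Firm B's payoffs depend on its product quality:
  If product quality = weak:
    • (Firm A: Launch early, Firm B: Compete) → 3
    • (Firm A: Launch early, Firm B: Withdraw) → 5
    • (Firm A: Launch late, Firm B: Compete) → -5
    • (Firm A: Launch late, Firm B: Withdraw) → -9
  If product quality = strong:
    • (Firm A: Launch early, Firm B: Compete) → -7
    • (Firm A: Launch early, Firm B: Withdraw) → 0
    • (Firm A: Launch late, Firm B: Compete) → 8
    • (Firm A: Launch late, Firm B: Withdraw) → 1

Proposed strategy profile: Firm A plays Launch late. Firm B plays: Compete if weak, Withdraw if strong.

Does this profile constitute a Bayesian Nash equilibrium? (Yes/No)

Firm A plays Launch late: E[Launch late] = 0.75·(8) + 0.25·(-7) = 4.25; E[Launch early] = 2.75. Best-responding. ✓
Firm B (product quality weak), facing Launch late: Compete gives -5, Withdraw gives -9. Proposed Compete is best. ✓
Firm B (product quality strong), facing Launch late: Compete gives 8, Withdraw gives 1. Proposed Withdraw is not best — profitable deviation exists. ✗

No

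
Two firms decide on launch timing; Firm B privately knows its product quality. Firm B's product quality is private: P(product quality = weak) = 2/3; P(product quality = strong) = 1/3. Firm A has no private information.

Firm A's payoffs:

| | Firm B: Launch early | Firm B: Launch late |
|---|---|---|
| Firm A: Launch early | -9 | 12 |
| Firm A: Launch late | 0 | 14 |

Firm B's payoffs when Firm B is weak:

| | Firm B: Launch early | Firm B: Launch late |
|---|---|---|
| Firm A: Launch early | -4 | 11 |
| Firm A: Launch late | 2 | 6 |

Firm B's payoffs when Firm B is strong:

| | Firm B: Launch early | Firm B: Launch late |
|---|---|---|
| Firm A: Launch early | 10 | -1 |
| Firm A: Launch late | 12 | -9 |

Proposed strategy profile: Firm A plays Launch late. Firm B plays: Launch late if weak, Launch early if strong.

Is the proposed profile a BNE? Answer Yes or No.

A profile is a BNE iff every type of every player is best-responding given beliefs about the other side.
Firm A plays Launch late: E[Launch late] = 2/3·(14) + 1/3·(0) = 28/3; E[Launch early] = 5. Best-responding. ✓
Firm B (product quality weak), facing Launch late: Launch early gives 2, Launch late gives 6. Proposed Launch late is best. ✓
Firm B (product quality strong), facing Launch late: Launch early gives 12, Launch late gives -9. Proposed Launch early is best. ✓

Yes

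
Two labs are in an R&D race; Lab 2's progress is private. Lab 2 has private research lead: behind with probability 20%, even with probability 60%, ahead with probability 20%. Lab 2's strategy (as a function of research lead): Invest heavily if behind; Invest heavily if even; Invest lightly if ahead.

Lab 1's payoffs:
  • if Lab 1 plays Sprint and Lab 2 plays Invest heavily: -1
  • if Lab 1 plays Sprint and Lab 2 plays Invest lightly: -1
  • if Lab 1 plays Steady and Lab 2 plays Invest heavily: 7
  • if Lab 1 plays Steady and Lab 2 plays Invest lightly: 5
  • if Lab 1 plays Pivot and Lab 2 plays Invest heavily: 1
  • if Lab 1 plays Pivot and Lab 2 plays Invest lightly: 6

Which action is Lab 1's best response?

Steady

E[Sprint] = 0.2·(-1) + 0.6·(-1) + 0.2·(-1) = -1
E[Steady] = 0.2·(7) + 0.6·(7) + 0.2·(5) = 6.6
E[Pivot] = 0.2·(1) + 0.6·(1) + 0.2·(6) = 2
Best response: Steady (6.6 is the largest).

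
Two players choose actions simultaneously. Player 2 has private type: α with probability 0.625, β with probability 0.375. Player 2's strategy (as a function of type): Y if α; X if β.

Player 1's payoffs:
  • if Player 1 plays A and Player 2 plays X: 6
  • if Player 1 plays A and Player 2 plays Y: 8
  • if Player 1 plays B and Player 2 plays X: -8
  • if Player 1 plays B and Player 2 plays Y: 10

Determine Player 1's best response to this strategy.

E[A] = 0.625·(8) + 0.375·(6) = 7.25
E[B] = 0.625·(10) + 0.375·(-8) = 3.25
Best response: A (7.25 is the largest).

A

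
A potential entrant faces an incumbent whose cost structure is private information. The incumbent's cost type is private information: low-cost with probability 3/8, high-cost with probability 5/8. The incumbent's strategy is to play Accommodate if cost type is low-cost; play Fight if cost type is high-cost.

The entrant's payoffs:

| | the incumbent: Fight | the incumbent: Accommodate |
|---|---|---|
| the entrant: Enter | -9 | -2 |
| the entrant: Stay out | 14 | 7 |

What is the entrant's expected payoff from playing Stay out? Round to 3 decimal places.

E[Stay out] = 3/8·7 + 5/8·14 = 21/8 + 35/4 = 91/8

11.375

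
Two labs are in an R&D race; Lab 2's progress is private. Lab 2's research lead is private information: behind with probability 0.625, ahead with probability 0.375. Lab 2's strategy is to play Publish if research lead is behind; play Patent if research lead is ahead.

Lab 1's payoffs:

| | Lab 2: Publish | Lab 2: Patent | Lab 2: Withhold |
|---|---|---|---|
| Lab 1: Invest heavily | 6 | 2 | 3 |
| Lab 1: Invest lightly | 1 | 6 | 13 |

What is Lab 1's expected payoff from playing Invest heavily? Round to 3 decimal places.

E[Invest heavily] = 0.625·6 + 0.375·2 = 3.75 + 0.75 = 4.5

4.500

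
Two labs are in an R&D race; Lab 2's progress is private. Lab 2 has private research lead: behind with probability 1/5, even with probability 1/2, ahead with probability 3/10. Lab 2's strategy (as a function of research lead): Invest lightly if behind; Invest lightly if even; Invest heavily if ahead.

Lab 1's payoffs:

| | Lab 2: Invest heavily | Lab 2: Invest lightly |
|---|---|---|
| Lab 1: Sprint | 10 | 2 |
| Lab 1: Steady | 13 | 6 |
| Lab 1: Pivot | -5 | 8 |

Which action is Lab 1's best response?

E[Sprint] = 1/5·(2) + 1/2·(2) + 3/10·(10) = 22/5
E[Steady] = 1/5·(6) + 1/2·(6) + 3/10·(13) = 81/10
E[Pivot] = 1/5·(8) + 1/2·(8) + 3/10·(-5) = 41/10
Best response: Steady (81/10 is the largest).

Steady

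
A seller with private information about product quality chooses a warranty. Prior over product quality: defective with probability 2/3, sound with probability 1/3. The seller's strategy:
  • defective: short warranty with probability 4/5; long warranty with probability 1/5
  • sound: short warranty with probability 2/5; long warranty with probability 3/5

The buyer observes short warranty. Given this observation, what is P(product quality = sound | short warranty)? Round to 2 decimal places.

Apply Bayes' rule using the sender's strategy as the likelihood.
P(short warranty) = (2/3)·(4/5) + (1/3)·(2/5) = 2/3
P(sound | short warranty) = ((1/3)·(2/5)) / (2/3) = (2/15) / (2/3) = 1/5

0.20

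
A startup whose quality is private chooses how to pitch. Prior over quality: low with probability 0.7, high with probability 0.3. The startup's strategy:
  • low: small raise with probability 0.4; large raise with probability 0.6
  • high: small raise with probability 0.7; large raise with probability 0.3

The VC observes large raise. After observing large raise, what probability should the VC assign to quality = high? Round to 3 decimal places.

Apply Bayes' rule using the sender's strategy as the likelihood.
P(large raise) = 0.7·0.6 + 0.3·0.3 = 0.51
P(high | large raise) = (0.3·0.3) / 0.51 = 0.09 / 0.51 = 0.176471

0.176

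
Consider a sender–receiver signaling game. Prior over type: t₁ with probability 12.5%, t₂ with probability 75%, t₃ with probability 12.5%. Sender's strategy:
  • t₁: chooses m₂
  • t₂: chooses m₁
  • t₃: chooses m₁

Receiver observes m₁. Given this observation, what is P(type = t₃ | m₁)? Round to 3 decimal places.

P(m₁) = 0.125·0 + 0.75·1 + 0.125·1 = 0.875
P(t₃ | m₁) = (0.125·1) / 0.875 = 0.125 / 0.875 = 0.142857

0.143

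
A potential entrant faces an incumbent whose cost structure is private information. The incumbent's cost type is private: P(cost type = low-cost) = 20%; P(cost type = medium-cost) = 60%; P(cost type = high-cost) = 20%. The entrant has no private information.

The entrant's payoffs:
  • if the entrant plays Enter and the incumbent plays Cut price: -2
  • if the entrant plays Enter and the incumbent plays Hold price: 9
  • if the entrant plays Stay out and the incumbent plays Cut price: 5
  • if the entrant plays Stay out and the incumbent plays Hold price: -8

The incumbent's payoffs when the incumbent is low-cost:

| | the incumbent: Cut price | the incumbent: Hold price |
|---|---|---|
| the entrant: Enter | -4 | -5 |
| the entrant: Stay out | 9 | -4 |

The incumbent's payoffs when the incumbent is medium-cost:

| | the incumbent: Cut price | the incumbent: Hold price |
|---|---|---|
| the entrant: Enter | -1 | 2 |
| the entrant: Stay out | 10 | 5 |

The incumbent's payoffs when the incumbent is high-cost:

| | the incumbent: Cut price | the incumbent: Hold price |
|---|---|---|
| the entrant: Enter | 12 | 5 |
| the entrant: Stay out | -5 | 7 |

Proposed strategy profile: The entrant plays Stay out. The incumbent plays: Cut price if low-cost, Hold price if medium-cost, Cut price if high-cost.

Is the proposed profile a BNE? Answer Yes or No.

A profile is a BNE iff every type of every player is best-responding given beliefs about the other side.
The entrant plays Stay out: E[Stay out] = 0.2·(5) + 0.6·(-8) + 0.2·(5) = -2.8; E[Enter] = 4.6. Not best-responding. ✗
The incumbent (cost type low-cost), facing Stay out: Cut price gives 9, Hold price gives -4. Proposed Cut price is best. ✓
The incumbent (cost type medium-cost), facing Stay out: Cut price gives 10, Hold price gives 5. Proposed Hold price is not best — profitable deviation exists. ✗
The incumbent (cost type high-cost), facing Stay out: Cut price gives -5, Hold price gives 7. Proposed Cut price is not best — profitable deviation exists. ✗

No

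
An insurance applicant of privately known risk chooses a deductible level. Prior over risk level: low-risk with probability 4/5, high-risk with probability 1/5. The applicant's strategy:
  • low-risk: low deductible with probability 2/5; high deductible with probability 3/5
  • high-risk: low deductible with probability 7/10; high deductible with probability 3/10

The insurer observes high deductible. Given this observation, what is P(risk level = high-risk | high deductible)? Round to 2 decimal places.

P(high deductible) = (4/5)·(3/5) + (1/5)·(3/10) = 27/50
P(high-risk | high deductible) = ((1/5)·(3/10)) / (27/50) = (3/50) / (27/50) = 1/9

0.11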